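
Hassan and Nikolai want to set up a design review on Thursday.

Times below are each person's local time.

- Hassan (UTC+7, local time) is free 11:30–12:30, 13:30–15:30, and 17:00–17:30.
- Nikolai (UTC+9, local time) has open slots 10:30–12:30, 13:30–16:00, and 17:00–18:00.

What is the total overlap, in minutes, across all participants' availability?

120 minutes

Hassan → UTC: 04:30–05:30, 06:30–08:30, 10:00–10:30.
Nikolai → UTC: 01:30–03:30, 04:30–07:00, 08:00–09:00.
Hassan ∩ Nikolai: 04:30–05:30, 06:30–07:00, 08:00–08:30.
Total common minutes: 60 + 30 + 30 = 120.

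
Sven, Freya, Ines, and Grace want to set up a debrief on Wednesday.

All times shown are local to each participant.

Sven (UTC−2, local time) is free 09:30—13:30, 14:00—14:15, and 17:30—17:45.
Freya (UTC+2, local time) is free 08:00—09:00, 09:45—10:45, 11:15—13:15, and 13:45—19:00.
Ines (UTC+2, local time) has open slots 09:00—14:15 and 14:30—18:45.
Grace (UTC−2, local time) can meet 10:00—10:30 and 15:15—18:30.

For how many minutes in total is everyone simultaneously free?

Sven → UTC: 11:30–15:30, 16:00–16:15, 19:30–19:45.
Freya → UTC: 06:00–07:00, 07:45–08:45, 09:15–11:15, 11:45–17:00.
Ines → UTC: 07:00–12:15, 12:30–16:45.
Grace → UTC: 12:00–12:30, 17:15–20:30.
Sven ∩ Freya: 11:45–15:30, 16:00–16:15.
Sven ∩ Freya ∩ Ines: 11:45–12:15, 12:30–15:30, 16:00–16:15.
Sven ∩ Freya ∩ Ines ∩ Grace: 12:00–12:15.
Total common minutes: 15.

15 minutes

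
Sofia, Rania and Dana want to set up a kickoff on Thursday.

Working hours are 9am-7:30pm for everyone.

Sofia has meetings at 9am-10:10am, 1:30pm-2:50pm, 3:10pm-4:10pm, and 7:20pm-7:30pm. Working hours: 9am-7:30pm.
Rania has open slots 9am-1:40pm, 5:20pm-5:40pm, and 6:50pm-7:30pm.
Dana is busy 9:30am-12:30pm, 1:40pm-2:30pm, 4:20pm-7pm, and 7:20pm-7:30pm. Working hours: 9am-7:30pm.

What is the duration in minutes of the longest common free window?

60 minutes

Sofia free within 09:00–19:30: 10:10–13:30, 14:50–15:10, 16:10–19:20.
Dana free within 09:00–19:30: 09:00–09:30, 12:30–13:40, 14:30–16:20, 19:00–19:20.
Sofia ∩ Rania: 10:10–13:30, 17:20–17:40, 18:50–19:20.
Sofia ∩ Rania ∩ Dana: 12:30–13:30, 19:00–19:20.
Common window lengths: 60, 20 min; longest is 60.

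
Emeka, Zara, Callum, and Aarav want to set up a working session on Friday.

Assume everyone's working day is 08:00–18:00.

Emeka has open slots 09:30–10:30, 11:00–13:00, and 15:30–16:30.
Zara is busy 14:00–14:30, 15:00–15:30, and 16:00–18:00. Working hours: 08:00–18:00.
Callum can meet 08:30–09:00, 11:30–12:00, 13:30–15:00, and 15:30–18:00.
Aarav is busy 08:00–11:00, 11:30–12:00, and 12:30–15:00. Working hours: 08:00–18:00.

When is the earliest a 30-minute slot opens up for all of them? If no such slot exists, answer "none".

15:30

Zara free within 08:00–18:00: 08:00–14:00, 14:30–15:00, 15:30–16:00.
Aarav free within 08:00–18:00: 11:00–11:30, 12:00–12:30, 15:00–18:00.
Emeka ∩ Zara: 09:30–10:30, 11:00–13:00, 15:30–16:00.
Emeka ∩ Zara ∩ Callum: 11:30–12:00, 15:30–16:00.
Emeka ∩ Zara ∩ Callum ∩ Aarav: 15:30–16:00.
Windows ≥ 30 min: 15:30–16:00.
Earliest such window starts at 15:30.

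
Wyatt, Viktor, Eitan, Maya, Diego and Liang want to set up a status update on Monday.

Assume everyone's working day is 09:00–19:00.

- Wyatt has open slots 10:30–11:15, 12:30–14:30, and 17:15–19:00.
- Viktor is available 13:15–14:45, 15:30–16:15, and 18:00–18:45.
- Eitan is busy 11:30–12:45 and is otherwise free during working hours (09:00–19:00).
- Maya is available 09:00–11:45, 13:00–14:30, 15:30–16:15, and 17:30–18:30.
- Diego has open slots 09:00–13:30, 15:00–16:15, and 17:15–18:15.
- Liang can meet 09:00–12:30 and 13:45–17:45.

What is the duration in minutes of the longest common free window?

0 minutes

Eitan free within 09:00–19:00: 09:00–11:30, 12:45–19:00.
Wyatt ∩ Viktor: 13:15–14:30, 18:00–18:45.
Wyatt ∩ Viktor ∩ Eitan: 13:15–14:30, 18:00–18:45.
Wyatt ∩ Viktor ∩ Eitan ∩ Maya: 13:15–14:30, 18:00–18:30.
Wyatt ∩ Viktor ∩ Eitan ∩ Maya ∩ Diego: 13:15–13:30, 18:00–18:15.
Wyatt ∩ Viktor ∩ Eitan ∩ Maya ∩ Diego ∩ Liang: (none).
No common window.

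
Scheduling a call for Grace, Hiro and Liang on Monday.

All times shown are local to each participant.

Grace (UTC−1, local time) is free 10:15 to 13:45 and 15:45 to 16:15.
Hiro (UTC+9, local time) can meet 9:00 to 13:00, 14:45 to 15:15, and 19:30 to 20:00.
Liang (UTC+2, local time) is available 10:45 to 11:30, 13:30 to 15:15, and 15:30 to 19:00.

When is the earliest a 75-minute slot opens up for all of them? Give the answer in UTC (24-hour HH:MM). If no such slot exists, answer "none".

Grace → UTC: 11:15–14:45, 16:45–17:15.
Hiro → UTC: 00:00–04:00, 05:45–06:15, 10:30–11:00.
Liang → UTC: 08:45–09:30, 11:30–13:15, 13:30–17:00.
Grace ∩ Hiro: (none).
Grace ∩ Hiro ∩ Liang: (none).
Windows ≥ 75 min: (none).

none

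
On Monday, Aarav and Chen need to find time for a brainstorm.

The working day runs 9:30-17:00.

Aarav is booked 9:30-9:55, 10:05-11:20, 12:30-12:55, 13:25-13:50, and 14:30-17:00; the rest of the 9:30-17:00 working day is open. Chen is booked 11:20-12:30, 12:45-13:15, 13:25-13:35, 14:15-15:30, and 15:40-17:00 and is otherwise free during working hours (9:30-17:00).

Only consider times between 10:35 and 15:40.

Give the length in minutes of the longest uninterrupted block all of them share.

Aarav free within 09:30–17:00: 09:55–10:05, 11:20–12:30, 12:55–13:25, 13:50–14:30.
Chen free within 09:30–17:00: 09:30–11:20, 12:30–12:45, 13:15–13:25, 13:35–14:15, 15:30–15:40.
Aarav ∩ Chen: 09:55–10:05, 13:15–13:25, 13:50–14:15.
Restricted to 10:35–15:40: 13:15–13:25, 13:50–14:15.
Common window lengths: 10, 25 min; longest is 25.

25 minutes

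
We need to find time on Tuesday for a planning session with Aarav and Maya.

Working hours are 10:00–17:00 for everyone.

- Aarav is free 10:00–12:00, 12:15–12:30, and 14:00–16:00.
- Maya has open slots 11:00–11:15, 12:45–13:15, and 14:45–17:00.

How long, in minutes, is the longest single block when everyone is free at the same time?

Aarav ∩ Maya: 11:00–11:15, 14:45–16:00.
Common window lengths: 15, 75 min; longest is 75.

75 minutes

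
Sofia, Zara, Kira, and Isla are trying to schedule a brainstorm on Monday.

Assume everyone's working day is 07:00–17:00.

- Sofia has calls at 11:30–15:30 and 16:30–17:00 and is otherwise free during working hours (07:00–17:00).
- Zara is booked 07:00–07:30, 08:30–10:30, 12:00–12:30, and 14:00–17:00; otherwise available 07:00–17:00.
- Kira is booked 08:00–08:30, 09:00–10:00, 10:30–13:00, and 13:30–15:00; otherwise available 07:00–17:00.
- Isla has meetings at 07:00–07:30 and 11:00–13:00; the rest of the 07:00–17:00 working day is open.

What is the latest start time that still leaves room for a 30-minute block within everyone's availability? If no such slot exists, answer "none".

07:30

Sofia free within 07:00–17:00: 07:00–11:30, 15:30–16:30.
Zara free within 07:00–17:00: 07:30–08:30, 10:30–12:00, 12:30–14:00.
Kira free within 07:00–17:00: 07:00–08:00, 08:30–09:00, 10:00–10:30, 13:00–13:30, 15:00–17:00.
Isla free within 07:00–17:00: 07:30–11:00, 13:00–17:00.
Sofia ∩ Zara: 07:30–08:30, 10:30–11:30.
Sofia ∩ Zara ∩ Kira: 07:30–08:00.
Sofia ∩ Zara ∩ Kira ∩ Isla: 07:30–08:00.
Windows ≥ 30 min: 07:30–08:00.
Latest start in the last window 07:30–08:00 is 08:00 − 30 min = 07:30.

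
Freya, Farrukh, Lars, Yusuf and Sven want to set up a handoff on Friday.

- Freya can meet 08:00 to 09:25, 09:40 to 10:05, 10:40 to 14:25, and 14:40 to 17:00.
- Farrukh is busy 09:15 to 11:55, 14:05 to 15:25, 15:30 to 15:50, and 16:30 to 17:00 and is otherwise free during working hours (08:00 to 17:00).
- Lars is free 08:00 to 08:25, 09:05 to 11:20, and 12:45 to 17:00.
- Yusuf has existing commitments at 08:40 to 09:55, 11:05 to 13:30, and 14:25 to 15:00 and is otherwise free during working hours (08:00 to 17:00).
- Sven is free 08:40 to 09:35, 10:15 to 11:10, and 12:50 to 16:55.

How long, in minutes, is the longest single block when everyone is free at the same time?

Farrukh free within 08:00–17:00: 08:00–09:15, 11:55–14:05, 15:25–15:30, 15:50–16:30.
Yusuf free within 08:00–17:00: 08:00–08:40, 09:55–11:05, 13:30–14:25, 15:00–17:00.
Freya ∩ Farrukh: 08:00–09:15, 11:55–14:05, 15:25–15:30, 15:50–16:30.
Freya ∩ Farrukh ∩ Lars: 08:00–08:25, 09:05–09:15, 12:45–14:05, 15:25–15:30, 15:50–16:30.
Freya ∩ Farrukh ∩ Lars ∩ Yusuf: 08:00–08:25, 13:30–14:05, 15:25–15:30, 15:50–16:30.
Freya ∩ Farrukh ∩ Lars ∩ Yusuf ∩ Sven: 13:30–14:05, 15:25–15:30, 15:50–16:30.
Common window lengths: 35, 5, 40 min; longest is 40.

40 minutes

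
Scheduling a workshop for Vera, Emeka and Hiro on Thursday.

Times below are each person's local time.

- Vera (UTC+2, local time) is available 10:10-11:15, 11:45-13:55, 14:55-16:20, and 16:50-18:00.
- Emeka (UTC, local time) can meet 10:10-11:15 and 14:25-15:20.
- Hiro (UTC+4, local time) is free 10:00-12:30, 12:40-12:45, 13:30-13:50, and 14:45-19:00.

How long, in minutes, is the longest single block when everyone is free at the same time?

30 minutes

Vera → UTC: 08:10–09:15, 09:45–11:55, 12:55–14:20, 14:50–16:00.
Emeka → UTC: 10:10–11:15, 14:25–15:20.
Hiro → UTC: 06:00–08:30, 08:40–08:45, 09:30–09:50, 10:45–15:00.
Vera ∩ Emeka: 10:10–11:15, 14:50–15:20.
Vera ∩ Emeka ∩ Hiro: 10:45–11:15, 14:50–15:00.
Common window lengths: 30, 10 min; longest is 30.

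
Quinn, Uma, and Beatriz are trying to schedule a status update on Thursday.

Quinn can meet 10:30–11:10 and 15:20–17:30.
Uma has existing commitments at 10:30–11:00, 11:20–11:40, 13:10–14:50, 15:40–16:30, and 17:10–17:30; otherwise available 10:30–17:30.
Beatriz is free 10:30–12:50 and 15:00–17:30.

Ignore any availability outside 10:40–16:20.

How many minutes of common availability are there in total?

30 minutes

Uma free within 10:30–17:30: 11:00–11:20, 11:40–13:10, 14:50–15:40, 16:30–17:10.
Quinn ∩ Uma: 11:00–11:10, 15:20–15:40, 16:30–17:10.
Quinn ∩ Uma ∩ Beatriz: 11:00–11:10, 15:20–15:40, 16:30–17:10.
Restricted to 10:40–16:20: 11:00–11:10, 15:20–15:40.
Total common minutes: 10 + 20 = 30.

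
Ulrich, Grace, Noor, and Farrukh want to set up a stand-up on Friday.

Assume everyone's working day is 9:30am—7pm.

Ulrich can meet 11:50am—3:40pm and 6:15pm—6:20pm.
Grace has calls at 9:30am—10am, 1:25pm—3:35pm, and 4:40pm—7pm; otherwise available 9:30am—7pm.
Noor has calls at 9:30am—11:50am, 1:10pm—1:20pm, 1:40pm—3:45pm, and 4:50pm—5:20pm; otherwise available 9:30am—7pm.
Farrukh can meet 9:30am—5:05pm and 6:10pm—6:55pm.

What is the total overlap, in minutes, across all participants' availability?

85 minutes

Grace free within 09:30–19:00: 10:00–13:25, 15:35–16:40.
Noor free within 09:30–19:00: 11:50–13:10, 13:20–13:40, 15:45–16:50, 17:20–19:00.
Ulrich ∩ Grace: 11:50–13:25, 15:35–15:40.
Ulrich ∩ Grace ∩ Noor: 11:50–13:10, 13:20–13:25.
Ulrich ∩ Grace ∩ Noor ∩ Farrukh: 11:50–13:10, 13:20–13:25.
Total common minutes: 80 + 5 = 85.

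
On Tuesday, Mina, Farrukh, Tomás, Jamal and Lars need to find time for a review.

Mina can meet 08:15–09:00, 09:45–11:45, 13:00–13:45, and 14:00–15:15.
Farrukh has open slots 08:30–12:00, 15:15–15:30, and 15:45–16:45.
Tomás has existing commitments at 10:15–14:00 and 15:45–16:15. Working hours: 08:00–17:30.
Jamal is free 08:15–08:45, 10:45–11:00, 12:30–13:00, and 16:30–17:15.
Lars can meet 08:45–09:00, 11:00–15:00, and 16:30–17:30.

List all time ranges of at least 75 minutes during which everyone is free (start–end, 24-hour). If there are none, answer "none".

none

Tomás free within 08:00–17:30: 08:00–10:15, 14:00–15:45, 16:15–17:30.
Mina ∩ Farrukh: 08:30–09:00, 09:45–11:45.
Mina ∩ Farrukh ∩ Tomás: 08:30–09:00, 09:45–10:15.
Mina ∩ Farrukh ∩ Tomás ∩ Jamal: 08:30–08:45.
Mina ∩ Farrukh ∩ Tomás ∩ Jamal ∩ Lars: (none).
Windows ≥ 75 min: (none).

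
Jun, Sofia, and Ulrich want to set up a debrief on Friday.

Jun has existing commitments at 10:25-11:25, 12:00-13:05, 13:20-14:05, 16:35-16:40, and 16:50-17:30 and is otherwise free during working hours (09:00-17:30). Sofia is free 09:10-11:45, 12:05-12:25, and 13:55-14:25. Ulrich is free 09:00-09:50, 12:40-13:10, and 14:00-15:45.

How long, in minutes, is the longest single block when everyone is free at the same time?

Jun free within 09:00–17:30: 09:00–10:25, 11:25–12:00, 13:05–13:20, 14:05–16:35, 16:40–16:50.
Jun ∩ Sofia: 09:10–10:25, 11:25–11:45, 14:05–14:25.
Jun ∩ Sofia ∩ Ulrich: 09:10–09:50, 14:05–14:25.
Common window lengths: 40, 20 min; longest is 40.

40 minutes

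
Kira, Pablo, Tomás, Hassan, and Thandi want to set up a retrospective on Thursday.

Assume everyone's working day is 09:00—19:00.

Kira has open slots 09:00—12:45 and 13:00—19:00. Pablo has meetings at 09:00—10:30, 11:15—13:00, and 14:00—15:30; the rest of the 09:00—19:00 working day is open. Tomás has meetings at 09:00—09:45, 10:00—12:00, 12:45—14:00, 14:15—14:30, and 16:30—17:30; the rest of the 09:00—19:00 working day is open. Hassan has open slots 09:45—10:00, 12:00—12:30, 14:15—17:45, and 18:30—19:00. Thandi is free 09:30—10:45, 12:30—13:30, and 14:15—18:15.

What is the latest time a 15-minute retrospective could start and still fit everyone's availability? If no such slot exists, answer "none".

Pablo free within 09:00–19:00: 10:30–11:15, 13:00–14:00, 15:30–19:00.
Tomás free within 09:00–19:00: 09:45–10:00, 12:00–12:45, 14:00–14:15, 14:30–16:30, 17:30–19:00.
Kira ∩ Pablo: 10:30–11:15, 13:00–14:00, 15:30–19:00.
Kira ∩ Pablo ∩ Tomás: 15:30–16:30, 17:30–19:00.
Kira ∩ Pablo ∩ Tomás ∩ Hassan: 15:30–16:30, 17:30–17:45, 18:30–19:00.
Kira ∩ Pablo ∩ Tomás ∩ Hassan ∩ Thandi: 15:30–16:30, 17:30–17:45.
Windows ≥ 15 min: 15:30–16:30, 17:30–17:45.
Latest start in the last window 17:30–17:45 is 17:45 − 15 min = 17:30.

17:30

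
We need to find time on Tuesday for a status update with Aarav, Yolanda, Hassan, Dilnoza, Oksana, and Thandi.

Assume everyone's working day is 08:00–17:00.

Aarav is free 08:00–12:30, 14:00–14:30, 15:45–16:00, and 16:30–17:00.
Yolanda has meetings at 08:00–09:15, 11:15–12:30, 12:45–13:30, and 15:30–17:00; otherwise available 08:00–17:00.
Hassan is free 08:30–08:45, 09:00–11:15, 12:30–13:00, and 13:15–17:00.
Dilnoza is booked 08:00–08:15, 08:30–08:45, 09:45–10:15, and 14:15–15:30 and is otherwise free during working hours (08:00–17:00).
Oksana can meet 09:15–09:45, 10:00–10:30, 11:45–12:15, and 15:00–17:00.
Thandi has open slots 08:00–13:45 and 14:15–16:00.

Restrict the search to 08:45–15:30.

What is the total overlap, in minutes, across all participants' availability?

45 minutes

Yolanda free within 08:00–17:00: 09:15–11:15, 12:30–12:45, 13:30–15:30.
Dilnoza free within 08:00–17:00: 08:15–08:30, 08:45–09:45, 10:15–14:15, 15:30–17:00.
Aarav ∩ Yolanda: 09:15–11:15, 14:00–14:30.
Aarav ∩ Yolanda ∩ Hassan: 09:15–11:15, 14:00–14:30.
Aarav ∩ Yolanda ∩ Hassan ∩ Dilnoza: 09:15–09:45, 10:15–11:15, 14:00–14:15.
Aarav ∩ Yolanda ∩ Hassan ∩ Dilnoza ∩ Oksana: 09:15–09:45, 10:15–10:30.
Aarav ∩ Yolanda ∩ Hassan ∩ Dilnoza ∩ Oksana ∩ Thandi: 09:15–09:45, 10:15–10:30.
Restricted to 08:45–15:30: 09:15–09:45, 10:15–10:30.
Total common minutes: 30 + 15 = 45.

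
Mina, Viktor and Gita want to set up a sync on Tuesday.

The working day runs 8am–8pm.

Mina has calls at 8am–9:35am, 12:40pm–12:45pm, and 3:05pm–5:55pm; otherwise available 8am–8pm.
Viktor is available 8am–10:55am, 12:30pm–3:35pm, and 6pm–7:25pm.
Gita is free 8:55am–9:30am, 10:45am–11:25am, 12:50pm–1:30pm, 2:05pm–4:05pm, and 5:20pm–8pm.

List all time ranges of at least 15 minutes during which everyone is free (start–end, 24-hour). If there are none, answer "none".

12:50–13:30, 14:05–15:05, 18:00–19:25

Mina free within 08:00–20:00: 09:35–12:40, 12:45–15:05, 17:55–20:00.
Mina ∩ Viktor: 09:35–10:55, 12:30–12:40, 12:45–15:05, 18:00–19:25.
Mina ∩ Viktor ∩ Gita: 10:45–10:55, 12:50–13:30, 14:05–15:05, 18:00–19:25.
Windows ≥ 15 min: 12:50–13:30, 14:05–15:05, 18:00–19:25.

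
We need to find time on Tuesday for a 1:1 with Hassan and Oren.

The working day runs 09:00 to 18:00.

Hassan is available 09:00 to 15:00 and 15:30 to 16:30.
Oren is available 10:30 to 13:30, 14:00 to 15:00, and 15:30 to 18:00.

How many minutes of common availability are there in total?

Hassan ∩ Oren: 10:30–13:30, 14:00–15:00, 15:30–16:30.
Total common minutes: 180 + 60 + 60 = 300.

300 minutes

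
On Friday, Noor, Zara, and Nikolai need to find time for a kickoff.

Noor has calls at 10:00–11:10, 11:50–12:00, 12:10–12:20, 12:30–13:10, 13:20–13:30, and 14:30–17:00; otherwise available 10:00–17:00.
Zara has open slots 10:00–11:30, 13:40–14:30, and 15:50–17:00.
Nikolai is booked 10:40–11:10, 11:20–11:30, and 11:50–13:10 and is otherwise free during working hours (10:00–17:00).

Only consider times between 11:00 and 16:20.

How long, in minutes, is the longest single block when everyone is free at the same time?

Noor free within 10:00–17:00: 11:10–11:50, 12:00–12:10, 12:20–12:30, 13:10–13:20, 13:30–14:30.
Nikolai free within 10:00–17:00: 10:00–10:40, 11:10–11:20, 11:30–11:50, 13:10–17:00.
Noor ∩ Zara: 11:10–11:30, 13:40–14:30.
Noor ∩ Zara ∩ Nikolai: 11:10–11:20, 13:40–14:30.
Restricted to 11:00–16:20: 11:10–11:20, 13:40–14:30.
Common window lengths: 10, 50 min; longest is 50.

50 minutes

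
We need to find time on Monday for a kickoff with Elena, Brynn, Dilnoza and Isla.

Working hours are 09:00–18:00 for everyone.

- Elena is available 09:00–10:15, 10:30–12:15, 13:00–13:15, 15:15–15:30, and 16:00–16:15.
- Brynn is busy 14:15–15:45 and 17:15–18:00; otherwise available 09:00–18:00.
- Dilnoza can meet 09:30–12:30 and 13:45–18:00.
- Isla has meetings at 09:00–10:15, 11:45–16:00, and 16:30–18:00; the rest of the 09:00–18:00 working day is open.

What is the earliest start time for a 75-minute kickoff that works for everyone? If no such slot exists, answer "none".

10:30

Brynn free within 09:00–18:00: 09:00–14:15, 15:45–17:15.
Isla free within 09:00–18:00: 10:15–11:45, 16:00–16:30.
Elena ∩ Brynn: 09:00–10:15, 10:30–12:15, 13:00–13:15, 16:00–16:15.
Elena ∩ Brynn ∩ Dilnoza: 09:30–10:15, 10:30–12:15, 16:00–16:15.
Elena ∩ Brynn ∩ Dilnoza ∩ Isla: 10:30–11:45, 16:00–16:15.
Windows ≥ 75 min: 10:30–11:45.
Earliest such window starts at 10:30.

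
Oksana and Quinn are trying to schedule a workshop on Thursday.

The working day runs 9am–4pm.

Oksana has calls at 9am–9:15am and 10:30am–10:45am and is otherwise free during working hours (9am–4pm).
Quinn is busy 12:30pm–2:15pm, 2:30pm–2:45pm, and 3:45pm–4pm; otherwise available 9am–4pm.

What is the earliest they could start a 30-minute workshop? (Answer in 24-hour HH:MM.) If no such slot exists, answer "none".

Oksana free within 09:00–16:00: 09:15–10:30, 10:45–16:00.
Quinn free within 09:00–16:00: 09:00–12:30, 14:15–14:30, 14:45–15:45.
Oksana ∩ Quinn: 09:15–10:30, 10:45–12:30, 14:15–14:30, 14:45–15:45.
Windows ≥ 30 min: 09:15–10:30, 10:45–12:30, 14:45–15:45.
Earliest such window starts at 09:15.

09:15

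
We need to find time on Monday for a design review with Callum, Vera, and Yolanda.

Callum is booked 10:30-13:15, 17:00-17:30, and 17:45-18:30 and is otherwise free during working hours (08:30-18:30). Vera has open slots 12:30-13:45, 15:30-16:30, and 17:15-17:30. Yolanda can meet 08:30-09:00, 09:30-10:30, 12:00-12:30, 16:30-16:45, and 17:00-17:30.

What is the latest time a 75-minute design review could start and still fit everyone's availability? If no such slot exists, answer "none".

Callum free within 08:30–18:30: 08:30–10:30, 13:15–17:00, 17:30–17:45.
Callum ∩ Vera: 13:15–13:45, 15:30–16:30.
Callum ∩ Vera ∩ Yolanda: (none).
Windows ≥ 75 min: (none).

none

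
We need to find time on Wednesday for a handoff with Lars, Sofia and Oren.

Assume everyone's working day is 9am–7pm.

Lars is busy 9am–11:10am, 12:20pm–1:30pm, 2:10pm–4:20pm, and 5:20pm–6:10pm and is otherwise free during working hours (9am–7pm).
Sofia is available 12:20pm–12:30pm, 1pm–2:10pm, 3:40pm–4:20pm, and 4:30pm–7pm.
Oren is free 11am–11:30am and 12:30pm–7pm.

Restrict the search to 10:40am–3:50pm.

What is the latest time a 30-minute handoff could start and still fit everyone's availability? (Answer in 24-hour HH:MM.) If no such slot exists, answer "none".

Lars free within 09:00–19:00: 11:10–12:20, 13:30–14:10, 16:20–17:20, 18:10–19:00.
Lars ∩ Sofia: 13:30–14:10, 16:30–17:20, 18:10–19:00.
Lars ∩ Sofia ∩ Oren: 13:30–14:10, 16:30–17:20, 18:10–19:00.
Restricted to 10:40–15:50: 13:30–14:10.
Windows ≥ 30 min: 13:30–14:10.
Latest start in the last window 13:30–14:10 is 14:10 − 30 min = 13:40.

13:40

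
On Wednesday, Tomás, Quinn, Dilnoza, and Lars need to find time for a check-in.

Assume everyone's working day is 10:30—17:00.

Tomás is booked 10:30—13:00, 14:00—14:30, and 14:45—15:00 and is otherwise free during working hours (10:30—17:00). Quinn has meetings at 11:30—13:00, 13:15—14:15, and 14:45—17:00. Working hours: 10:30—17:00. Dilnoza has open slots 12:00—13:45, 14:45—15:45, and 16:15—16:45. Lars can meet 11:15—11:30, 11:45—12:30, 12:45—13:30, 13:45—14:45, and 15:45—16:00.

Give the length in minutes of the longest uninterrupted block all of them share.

15 minutes

Tomás free within 10:30–17:00: 13:00–14:00, 14:30–14:45, 15:00–17:00.
Quinn free within 10:30–17:00: 10:30–11:30, 13:00–13:15, 14:15–14:45.
Tomás ∩ Quinn: 13:00–13:15, 14:30–14:45.
Tomás ∩ Quinn ∩ Dilnoza: 13:00–13:15.
Tomás ∩ Quinn ∩ Dilnoza ∩ Lars: 13:00–13:15.
Single common window of 15 minutes.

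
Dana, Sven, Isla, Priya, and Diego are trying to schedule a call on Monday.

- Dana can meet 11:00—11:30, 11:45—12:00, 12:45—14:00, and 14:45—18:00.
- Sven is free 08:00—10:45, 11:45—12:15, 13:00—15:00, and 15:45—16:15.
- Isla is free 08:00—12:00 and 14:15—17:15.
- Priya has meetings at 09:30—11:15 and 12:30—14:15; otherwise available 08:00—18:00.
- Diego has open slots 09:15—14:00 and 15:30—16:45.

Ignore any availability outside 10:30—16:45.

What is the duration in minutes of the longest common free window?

30 minutes

Priya free within 08:00–18:00: 08:00–09:30, 11:15–12:30, 14:15–18:00.
Dana ∩ Sven: 11:45–12:00, 13:00–14:00, 14:45–15:00, 15:45–16:15.
Dana ∩ Sven ∩ Isla: 11:45–12:00, 14:45–15:00, 15:45–16:15.
Dana ∩ Sven ∩ Isla ∩ Priya: 11:45–12:00, 14:45–15:00, 15:45–16:15.
Dana ∩ Sven ∩ Isla ∩ Priya ∩ Diego: 11:45–12:00, 15:45–16:15.
Restricted to 10:30–16:45: 11:45–12:00, 15:45–16:15.
Common window lengths: 15, 30 min; longest is 30.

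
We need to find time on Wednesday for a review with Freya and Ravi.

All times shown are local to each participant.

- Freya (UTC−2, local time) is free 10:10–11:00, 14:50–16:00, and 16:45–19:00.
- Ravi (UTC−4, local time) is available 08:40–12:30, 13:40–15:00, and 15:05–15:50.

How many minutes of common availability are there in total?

Freya → UTC: 12:10–13:00, 16:50–18:00, 18:45–21:00.
Ravi → UTC: 12:40–16:30, 17:40–19:00, 19:05–19:50.
Freya ∩ Ravi: 12:40–13:00, 17:40–18:00, 18:45–19:00, 19:05–19:50.
Total common minutes: 20 + 20 + 15 + 45 = 100.

100 minutes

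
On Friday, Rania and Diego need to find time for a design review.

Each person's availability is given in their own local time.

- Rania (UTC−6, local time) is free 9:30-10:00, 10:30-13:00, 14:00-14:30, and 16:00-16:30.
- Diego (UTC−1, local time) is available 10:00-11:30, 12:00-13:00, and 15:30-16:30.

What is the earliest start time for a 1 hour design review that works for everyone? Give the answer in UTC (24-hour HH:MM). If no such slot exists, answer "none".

16:30

Rania → UTC: 15:30–16:00, 16:30–19:00, 20:00–20:30, 22:00–22:30.
Diego → UTC: 11:00–12:30, 13:00–14:00, 16:30–17:30.
Rania ∩ Diego: 16:30–17:30.
Windows ≥ 60 min: 16:30–17:30.
Earliest such window starts at 16:30.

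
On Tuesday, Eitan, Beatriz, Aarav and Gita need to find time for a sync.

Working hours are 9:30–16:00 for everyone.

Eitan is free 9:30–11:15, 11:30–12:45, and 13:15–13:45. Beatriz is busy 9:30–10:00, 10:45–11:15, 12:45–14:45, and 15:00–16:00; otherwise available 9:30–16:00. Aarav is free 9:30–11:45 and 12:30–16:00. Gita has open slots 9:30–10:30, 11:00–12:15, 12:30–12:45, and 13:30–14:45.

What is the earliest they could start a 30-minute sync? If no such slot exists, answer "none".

Beatriz free within 09:30–16:00: 10:00–10:45, 11:15–12:45, 14:45–15:00.
Eitan ∩ Beatriz: 10:00–10:45, 11:30–12:45.
Eitan ∩ Beatriz ∩ Aarav: 10:00–10:45, 11:30–11:45, 12:30–12:45.
Eitan ∩ Beatriz ∩ Aarav ∩ Gita: 10:00–10:30, 11:30–11:45, 12:30–12:45.
Windows ≥ 30 min: 10:00–10:30.
Earliest such window starts at 10:00.

10:00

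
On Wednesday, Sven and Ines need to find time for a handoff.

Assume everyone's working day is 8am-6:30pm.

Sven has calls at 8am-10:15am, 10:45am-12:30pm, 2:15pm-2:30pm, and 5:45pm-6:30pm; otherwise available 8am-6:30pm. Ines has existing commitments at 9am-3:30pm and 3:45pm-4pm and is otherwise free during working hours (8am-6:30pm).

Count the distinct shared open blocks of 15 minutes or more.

Sven free within 08:00–18:30: 10:15–10:45, 12:30–14:15, 14:30–17:45.
Ines free within 08:00–18:30: 08:00–09:00, 15:30–15:45, 16:00–18:30.
Sven ∩ Ines: 15:30–15:45, 16:00–17:45.
Windows ≥ 15 min: 15:30–15:45, 16:00–17:45.
That's 2 windows.

2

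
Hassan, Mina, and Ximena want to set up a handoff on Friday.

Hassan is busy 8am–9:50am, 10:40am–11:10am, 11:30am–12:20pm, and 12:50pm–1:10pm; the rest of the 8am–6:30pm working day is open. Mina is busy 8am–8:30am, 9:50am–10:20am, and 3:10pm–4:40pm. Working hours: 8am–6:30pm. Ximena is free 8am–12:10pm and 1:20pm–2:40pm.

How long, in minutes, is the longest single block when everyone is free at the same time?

80 minutes

Hassan free within 08:00–18:30: 09:50–10:40, 11:10–11:30, 12:20–12:50, 13:10–18:30.
Mina free within 08:00–18:30: 08:30–09:50, 10:20–15:10, 16:40–18:30.
Hassan ∩ Mina: 10:20–10:40, 11:10–11:30, 12:20–12:50, 13:10–15:10, 16:40–18:30.
Hassan ∩ Mina ∩ Ximena: 10:20–10:40, 11:10–11:30, 13:20–14:40.
Common window lengths: 20, 20, 80 min; longest is 80.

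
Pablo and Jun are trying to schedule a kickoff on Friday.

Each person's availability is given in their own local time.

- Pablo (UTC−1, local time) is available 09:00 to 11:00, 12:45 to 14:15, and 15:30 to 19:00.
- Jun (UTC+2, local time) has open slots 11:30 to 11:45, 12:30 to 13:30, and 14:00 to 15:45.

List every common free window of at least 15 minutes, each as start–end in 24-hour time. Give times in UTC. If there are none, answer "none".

Pablo → UTC: 10:00–12:00, 13:45–15:15, 16:30–20:00.
Jun → UTC: 09:30–09:45, 10:30–11:30, 12:00–13:45.
Pablo ∩ Jun: 10:30–11:30.
Windows ≥ 15 min: 10:30–11:30.

10:30–11:30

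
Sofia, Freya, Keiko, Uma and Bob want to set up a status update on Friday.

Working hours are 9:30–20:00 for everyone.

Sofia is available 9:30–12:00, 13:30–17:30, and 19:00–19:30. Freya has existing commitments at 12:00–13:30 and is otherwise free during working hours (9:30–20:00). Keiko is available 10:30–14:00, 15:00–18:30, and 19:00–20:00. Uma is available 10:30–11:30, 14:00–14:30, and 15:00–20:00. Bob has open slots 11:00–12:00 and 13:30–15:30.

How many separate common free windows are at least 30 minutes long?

Freya free within 09:30–20:00: 09:30–12:00, 13:30–20:00.
Sofia ∩ Freya: 09:30–12:00, 13:30–17:30, 19:00–19:30.
Sofia ∩ Freya ∩ Keiko: 10:30–12:00, 13:30–14:00, 15:00–17:30, 19:00–19:30.
Sofia ∩ Freya ∩ Keiko ∩ Uma: 10:30–11:30, 15:00–17:30, 19:00–19:30.
Sofia ∩ Freya ∩ Keiko ∩ Uma ∩ Bob: 11:00–11:30, 15:00–15:30.
Windows ≥ 30 min: 11:00–11:30, 15:00–15:30.
That's 2 windows.

2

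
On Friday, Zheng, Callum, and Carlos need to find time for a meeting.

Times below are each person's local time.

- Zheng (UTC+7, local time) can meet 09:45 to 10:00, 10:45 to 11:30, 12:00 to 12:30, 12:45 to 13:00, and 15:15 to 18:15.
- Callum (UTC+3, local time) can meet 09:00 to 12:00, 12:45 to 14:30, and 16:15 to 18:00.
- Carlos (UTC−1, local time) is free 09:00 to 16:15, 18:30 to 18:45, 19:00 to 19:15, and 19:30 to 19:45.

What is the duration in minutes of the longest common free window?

Zheng → UTC: 02:45–03:00, 03:45–04:30, 05:00–05:30, 05:45–06:00, 08:15–11:15.
Callum → UTC: 06:00–09:00, 09:45–11:30, 13:15–15:00.
Carlos → UTC: 10:00–17:15, 19:30–19:45, 20:00–20:15, 20:30–20:45.
Zheng ∩ Callum: 08:15–09:00, 09:45–11:15.
Zheng ∩ Callum ∩ Carlos: 10:00–11:15.
Single common window of 75 minutes.

75 minutes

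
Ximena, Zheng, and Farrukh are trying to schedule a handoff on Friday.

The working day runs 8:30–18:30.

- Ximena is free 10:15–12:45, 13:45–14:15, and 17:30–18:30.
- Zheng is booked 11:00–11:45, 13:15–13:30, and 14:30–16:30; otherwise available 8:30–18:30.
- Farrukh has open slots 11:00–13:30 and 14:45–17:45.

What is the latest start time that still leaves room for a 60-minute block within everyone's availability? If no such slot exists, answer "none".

Zheng free within 08:30–18:30: 08:30–11:00, 11:45–13:15, 13:30–14:30, 16:30–18:30.
Ximena ∩ Zheng: 10:15–11:00, 11:45–12:45, 13:45–14:15, 17:30–18:30.
Ximena ∩ Zheng ∩ Farrukh: 11:45–12:45, 17:30–17:45.
Windows ≥ 60 min: 11:45–12:45.
Latest start in the last window 11:45–12:45 is 12:45 − 60 min = 11:45.

11:45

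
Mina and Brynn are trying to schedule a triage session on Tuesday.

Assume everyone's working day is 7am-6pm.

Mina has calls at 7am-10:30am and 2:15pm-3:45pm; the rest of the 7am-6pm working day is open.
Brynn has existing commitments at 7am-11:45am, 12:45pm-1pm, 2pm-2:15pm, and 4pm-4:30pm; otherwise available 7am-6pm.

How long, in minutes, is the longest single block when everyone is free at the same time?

Mina free within 07:00–18:00: 10:30–14:15, 15:45–18:00.
Brynn free within 07:00–18:00: 11:45–12:45, 13:00–14:00, 14:15–16:00, 16:30–18:00.
Mina ∩ Brynn: 11:45–12:45, 13:00–14:00, 15:45–16:00, 16:30–18:00.
Common window lengths: 60, 60, 15, 90 min; longest is 90.

90 minutes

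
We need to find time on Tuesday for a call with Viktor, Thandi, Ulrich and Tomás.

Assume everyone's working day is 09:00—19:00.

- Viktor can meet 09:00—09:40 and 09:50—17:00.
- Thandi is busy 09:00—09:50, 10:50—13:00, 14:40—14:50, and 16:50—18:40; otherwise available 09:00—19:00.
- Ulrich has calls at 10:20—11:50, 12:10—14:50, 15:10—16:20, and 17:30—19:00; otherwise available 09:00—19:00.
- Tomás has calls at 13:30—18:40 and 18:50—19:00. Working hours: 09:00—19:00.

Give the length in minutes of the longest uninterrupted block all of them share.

30 minutes

Thandi free within 09:00–19:00: 09:50–10:50, 13:00–14:40, 14:50–16:50, 18:40–19:00.
Ulrich free within 09:00–19:00: 09:00–10:20, 11:50–12:10, 14:50–15:10, 16:20–17:30.
Tomás free within 09:00–19:00: 09:00–13:30, 18:40–18:50.
Viktor ∩ Thandi: 09:50–10:50, 13:00–14:40, 14:50–16:50.
Viktor ∩ Thandi ∩ Ulrich: 09:50–10:20, 14:50–15:10, 16:20–16:50.
Viktor ∩ Thandi ∩ Ulrich ∩ Tomás: 09:50–10:20.
Single common window of 30 minutes.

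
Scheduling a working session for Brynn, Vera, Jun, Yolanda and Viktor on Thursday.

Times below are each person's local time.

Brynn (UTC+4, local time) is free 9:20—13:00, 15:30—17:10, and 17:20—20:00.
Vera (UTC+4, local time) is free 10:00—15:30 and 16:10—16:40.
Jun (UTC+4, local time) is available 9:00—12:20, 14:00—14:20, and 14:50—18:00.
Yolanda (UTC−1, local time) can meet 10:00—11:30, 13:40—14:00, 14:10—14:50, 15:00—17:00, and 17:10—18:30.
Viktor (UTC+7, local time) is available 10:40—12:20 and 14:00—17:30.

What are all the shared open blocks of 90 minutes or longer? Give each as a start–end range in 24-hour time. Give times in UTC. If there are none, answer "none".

none

Brynn → UTC: 05:20–09:00, 11:30–13:10, 13:20–16:00.
Vera → UTC: 06:00–11:30, 12:10–12:40.
Jun → UTC: 05:00–08:20, 10:00–10:20, 10:50–14:00.
Yolanda → UTC: 11:00–12:30, 14:40–15:00, 15:10–15:50, 16:00–18:00, 18:10–19:30.
Viktor → UTC: 03:40–05:20, 07:00–10:30.
Brynn ∩ Vera: 06:00–09:00, 12:10–12:40.
Brynn ∩ Vera ∩ Jun: 06:00–08:20, 12:10–12:40.
Brynn ∩ Vera ∩ Jun ∩ Yolanda: 12:10–12:30.
Brynn ∩ Vera ∩ Jun ∩ Yolanda ∩ Viktor: (none).
Windows ≥ 90 min: (none).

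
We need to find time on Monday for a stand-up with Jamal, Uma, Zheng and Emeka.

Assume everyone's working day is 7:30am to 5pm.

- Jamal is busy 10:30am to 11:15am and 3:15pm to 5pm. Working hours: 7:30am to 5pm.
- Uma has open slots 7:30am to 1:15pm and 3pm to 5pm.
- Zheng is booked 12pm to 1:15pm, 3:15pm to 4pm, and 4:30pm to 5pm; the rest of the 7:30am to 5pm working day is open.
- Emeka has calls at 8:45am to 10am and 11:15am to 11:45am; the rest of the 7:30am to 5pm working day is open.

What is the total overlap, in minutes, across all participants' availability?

135 minutes

Jamal free within 07:30–17:00: 07:30–10:30, 11:15–15:15.
Zheng free within 07:30–17:00: 07:30–12:00, 13:15–15:15, 16:00–16:30.
Emeka free within 07:30–17:00: 07:30–08:45, 10:00–11:15, 11:45–17:00.
Jamal ∩ Uma: 07:30–10:30, 11:15–13:15, 15:00–15:15.
Jamal ∩ Uma ∩ Zheng: 07:30–10:30, 11:15–12:00, 15:00–15:15.
Jamal ∩ Uma ∩ Zheng ∩ Emeka: 07:30–08:45, 10:00–10:30, 11:45–12:00, 15:00–15:15.
Total common minutes: 75 + 30 + 15 + 15 = 135.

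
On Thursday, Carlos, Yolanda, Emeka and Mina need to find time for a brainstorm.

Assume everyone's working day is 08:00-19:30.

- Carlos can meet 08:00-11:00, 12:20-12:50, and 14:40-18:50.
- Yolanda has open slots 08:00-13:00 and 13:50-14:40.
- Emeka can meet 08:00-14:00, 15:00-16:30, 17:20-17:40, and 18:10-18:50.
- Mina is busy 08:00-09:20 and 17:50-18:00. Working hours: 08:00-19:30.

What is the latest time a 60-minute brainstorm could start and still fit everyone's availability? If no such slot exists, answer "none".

Mina free within 08:00–19:30: 09:20–17:50, 18:00–19:30.
Carlos ∩ Yolanda: 08:00–11:00, 12:20–12:50.
Carlos ∩ Yolanda ∩ Emeka: 08:00–11:00, 12:20–12:50.
Carlos ∩ Yolanda ∩ Emeka ∩ Mina: 09:20–11:00, 12:20–12:50.
Windows ≥ 60 min: 09:20–11:00.
Latest start in the last window 09:20–11:00 is 11:00 − 60 min = 10:00.

10:00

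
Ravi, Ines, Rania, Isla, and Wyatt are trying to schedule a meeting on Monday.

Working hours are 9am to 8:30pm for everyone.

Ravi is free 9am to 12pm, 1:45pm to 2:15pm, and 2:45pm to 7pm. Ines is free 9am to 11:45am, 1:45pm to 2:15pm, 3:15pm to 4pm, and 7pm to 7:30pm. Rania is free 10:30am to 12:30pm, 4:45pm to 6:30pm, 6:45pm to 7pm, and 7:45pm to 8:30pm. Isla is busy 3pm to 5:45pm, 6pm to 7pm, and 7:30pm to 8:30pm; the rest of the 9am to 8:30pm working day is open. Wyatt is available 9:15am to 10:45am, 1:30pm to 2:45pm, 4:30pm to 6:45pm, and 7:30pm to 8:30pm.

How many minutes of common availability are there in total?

Isla free within 09:00–20:30: 09:00–15:00, 17:45–18:00, 19:00–19:30.
Ravi ∩ Ines: 09:00–11:45, 13:45–14:15, 15:15–16:00.
Ravi ∩ Ines ∩ Rania: 10:30–11:45.
Ravi ∩ Ines ∩ Rania ∩ Isla: 10:30–11:45.
Ravi ∩ Ines ∩ Rania ∩ Isla ∩ Wyatt: 10:30–10:45.
Total common minutes: 15.

15 minutes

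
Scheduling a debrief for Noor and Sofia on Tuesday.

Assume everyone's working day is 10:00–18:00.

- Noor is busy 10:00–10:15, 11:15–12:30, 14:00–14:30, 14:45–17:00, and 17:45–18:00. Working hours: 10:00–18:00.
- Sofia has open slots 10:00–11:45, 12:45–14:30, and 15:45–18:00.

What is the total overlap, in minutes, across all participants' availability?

Noor free within 10:00–18:00: 10:15–11:15, 12:30–14:00, 14:30–14:45, 17:00–17:45.
Noor ∩ Sofia: 10:15–11:15, 12:45–14:00, 17:00–17:45.
Total common minutes: 60 + 75 + 45 = 180.

180 minutes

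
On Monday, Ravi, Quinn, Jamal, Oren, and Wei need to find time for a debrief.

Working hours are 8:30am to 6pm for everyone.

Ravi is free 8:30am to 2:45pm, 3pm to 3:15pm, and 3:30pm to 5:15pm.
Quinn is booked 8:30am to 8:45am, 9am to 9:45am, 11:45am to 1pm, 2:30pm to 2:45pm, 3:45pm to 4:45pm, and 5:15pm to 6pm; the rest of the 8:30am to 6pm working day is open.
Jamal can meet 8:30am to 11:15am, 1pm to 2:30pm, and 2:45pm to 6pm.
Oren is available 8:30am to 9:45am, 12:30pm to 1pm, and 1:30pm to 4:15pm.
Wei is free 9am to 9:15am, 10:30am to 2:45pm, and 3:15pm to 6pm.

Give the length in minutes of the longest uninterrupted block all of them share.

Quinn free within 08:30–18:00: 08:45–09:00, 09:45–11:45, 13:00–14:30, 14:45–15:45, 16:45–17:15.
Ravi ∩ Quinn: 08:45–09:00, 09:45–11:45, 13:00–14:30, 15:00–15:15, 15:30–15:45, 16:45–17:15.
Ravi ∩ Quinn ∩ Jamal: 08:45–09:00, 09:45–11:15, 13:00–14:30, 15:00–15:15, 15:30–15:45, 16:45–17:15.
Ravi ∩ Quinn ∩ Jamal ∩ Oren: 08:45–09:00, 13:30–14:30, 15:00–15:15, 15:30–15:45.
Ravi ∩ Quinn ∩ Jamal ∩ Oren ∩ Wei: 13:30–14:30, 15:30–15:45.
Common window lengths: 60, 15 min; longest is 60.

60 minutes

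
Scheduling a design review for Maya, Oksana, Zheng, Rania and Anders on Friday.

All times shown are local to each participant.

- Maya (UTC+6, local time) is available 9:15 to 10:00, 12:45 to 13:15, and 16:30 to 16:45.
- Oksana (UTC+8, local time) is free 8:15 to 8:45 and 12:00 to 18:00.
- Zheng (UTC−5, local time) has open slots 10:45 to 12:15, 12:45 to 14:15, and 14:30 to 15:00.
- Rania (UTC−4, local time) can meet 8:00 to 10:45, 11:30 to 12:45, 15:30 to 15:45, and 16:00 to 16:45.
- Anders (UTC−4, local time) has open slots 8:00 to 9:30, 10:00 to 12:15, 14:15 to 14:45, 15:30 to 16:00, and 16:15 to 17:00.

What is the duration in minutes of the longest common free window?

Maya → UTC: 03:15–04:00, 06:45–07:15, 10:30–10:45.
Oksana → UTC: 00:15–00:45, 04:00–10:00.
Zheng → UTC: 15:45–17:15, 17:45–19:15, 19:30–20:00.
Rania → UTC: 12:00–14:45, 15:30–16:45, 19:30–19:45, 20:00–20:45.
Anders → UTC: 12:00–13:30, 14:00–16:15, 18:15–18:45, 19:30–20:00, 20:15–21:00.
Maya ∩ Oksana: 06:45–07:15.
Maya ∩ Oksana ∩ Zheng: (none).
Maya ∩ Oksana ∩ Zheng ∩ Rania: (none).
Maya ∩ Oksana ∩ Zheng ∩ Rania ∩ Anders: (none).
No common window.

0 minutes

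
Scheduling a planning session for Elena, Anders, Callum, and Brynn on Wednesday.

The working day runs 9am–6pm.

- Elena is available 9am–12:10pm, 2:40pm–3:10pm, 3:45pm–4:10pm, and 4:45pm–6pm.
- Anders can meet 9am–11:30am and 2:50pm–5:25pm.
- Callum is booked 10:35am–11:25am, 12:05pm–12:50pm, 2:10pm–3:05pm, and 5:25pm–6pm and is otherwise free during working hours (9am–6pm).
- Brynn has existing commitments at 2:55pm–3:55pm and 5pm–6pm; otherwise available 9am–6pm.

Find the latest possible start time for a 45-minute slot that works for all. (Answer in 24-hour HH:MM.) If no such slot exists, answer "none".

Callum free within 09:00–18:00: 09:00–10:35, 11:25–12:05, 12:50–14:10, 15:05–17:25.
Brynn free within 09:00–18:00: 09:00–14:55, 15:55–17:00.
Elena ∩ Anders: 09:00–11:30, 14:50–15:10, 15:45–16:10, 16:45–17:25.
Elena ∩ Anders ∩ Callum: 09:00–10:35, 11:25–11:30, 15:05–15:10, 15:45–16:10, 16:45–17:25.
Elena ∩ Anders ∩ Callum ∩ Brynn: 09:00–10:35, 11:25–11:30, 15:55–16:10, 16:45–17:00.
Windows ≥ 45 min: 09:00–10:35.
Latest start in the last window 09:00–10:35 is 10:35 − 45 min = 09:50.

09:50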